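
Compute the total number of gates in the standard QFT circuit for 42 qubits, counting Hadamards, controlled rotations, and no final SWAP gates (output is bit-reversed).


Hadamard gates: 42
Controlled rotations: n*(n-1)/2 = 42*41/2 = 861
SWAP gates: 0 (omitted)
Total = 42 + 861
= 903

903


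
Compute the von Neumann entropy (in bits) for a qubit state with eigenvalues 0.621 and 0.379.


S = -p*log2(p) - (1-p)*log2(1-p)
p = 0.6210, 1-p = 0.3790
= -0.6210 * log2(0.6210) - 0.3790 * log2(0.3790)
= -(-0.4268) - (-0.5305)
= 0.9573

0.9573


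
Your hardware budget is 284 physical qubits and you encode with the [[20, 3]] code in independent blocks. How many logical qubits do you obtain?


Each code block uses 20 physical qubits for 3 logical qubit(s).
Number of complete blocks = floor(284 / 20) = 14
Logical qubits = 14 * 3
= 42

42


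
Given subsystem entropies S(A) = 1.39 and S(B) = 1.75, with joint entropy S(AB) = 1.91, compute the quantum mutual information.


I(A:B) = S(A) + S(B) - S(AB)
= 1.39 + 1.75 - 1.91
= 1.2300

1.2300


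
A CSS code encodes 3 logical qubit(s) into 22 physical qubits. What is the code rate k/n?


Code rate R = k/n
= 3/22
= 0.1364

0.1364


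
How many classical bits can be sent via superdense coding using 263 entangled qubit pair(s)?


Superdense coding allows 2 classical bits per shared entangled pair.
263 pair(s) -> 2 * 263 = 526 classical bits

526


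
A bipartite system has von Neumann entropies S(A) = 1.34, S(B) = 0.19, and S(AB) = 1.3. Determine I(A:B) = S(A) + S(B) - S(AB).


I(A:B) = S(A) + S(B) - S(AB)
= 1.34 + 0.19 - 1.3
= 0.2300

0.2300


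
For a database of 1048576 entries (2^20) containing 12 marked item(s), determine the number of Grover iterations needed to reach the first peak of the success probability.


After j Grover iterations the success probability is P(j) = sin^2((2j+1)*theta), where sin(theta) = sqrt(k/N).
N = 2^20 = 1048576, k = 12
sin(theta) = sqrt(k/N) = 0.003382911734
theta = arcsin(sqrt(k/N)) = 0.003382918186 rad
P(j) reaches its first maximum when (2j+1)*theta is as close as possible to pi/2, i.e. j = round(pi/(4*theta) - 1/2).
pi/(4*theta) - 1/2 = 231.6659
(For comparison, the common estimate pi/4 * sqrt(N/k) = 232.1663; the exact maximiser is used here.)
Optimal iterations = 232

232


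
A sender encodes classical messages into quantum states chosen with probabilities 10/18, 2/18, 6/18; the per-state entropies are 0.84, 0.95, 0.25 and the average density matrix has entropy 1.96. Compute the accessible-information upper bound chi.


chi = S(rho) - sum_i p_i * S(rho_i)
Weighted entropy = 10/18 * 0.84 + 2/18 * 0.95 + 6/18 * 0.25
= 0.6556
chi = 1.96 - 0.6556
= 1.3044

1.3044


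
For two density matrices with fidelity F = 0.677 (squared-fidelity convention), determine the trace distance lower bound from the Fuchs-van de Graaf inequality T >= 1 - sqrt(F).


Fuchs-van de Graaf (squared-fidelity convention): 1 - sqrt(F) <= T <= sqrt(1 - F).
Lower bound: T >= 1 - sqrt(F)
sqrt(F) = sqrt(0.677) = 0.8228
T >= 1 - 0.8228
T >= 0.1772

0.1772


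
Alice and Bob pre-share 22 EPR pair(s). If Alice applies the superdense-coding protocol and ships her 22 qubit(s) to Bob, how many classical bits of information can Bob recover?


Superdense coding allows 2 classical bits per shared entangled pair.
22 pair(s) -> 2 * 22 = 44 classical bits

44


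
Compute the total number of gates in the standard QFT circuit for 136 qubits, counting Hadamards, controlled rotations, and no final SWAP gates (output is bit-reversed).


Hadamard gates: 136
Controlled rotations: n*(n-1)/2 = 136*135/2 = 9180
SWAP gates: 0 (omitted)
Total = 136 + 9180
= 9316

9316


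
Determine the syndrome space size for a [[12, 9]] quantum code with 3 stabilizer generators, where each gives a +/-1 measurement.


Each stabilizer generator gives a binary (+1 or -1) measurement outcome.
With 3 independent generators:
Total syndromes = 2^3
= 8

8


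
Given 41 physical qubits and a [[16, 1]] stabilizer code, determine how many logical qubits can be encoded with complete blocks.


Each code block uses 16 physical qubits for 1 logical qubit(s).
Number of complete blocks = floor(41 / 16) = 2
Logical qubits = 2 * 1
= 2

2


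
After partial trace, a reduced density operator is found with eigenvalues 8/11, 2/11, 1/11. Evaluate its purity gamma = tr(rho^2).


tr(rho^2) = sum of eigenvalues squared
= (8/11)^2 + (2/11)^2 + (1/11)^2
= (64 + 4 + 1) / 121
= 69/121
= 0.5702

0.5702


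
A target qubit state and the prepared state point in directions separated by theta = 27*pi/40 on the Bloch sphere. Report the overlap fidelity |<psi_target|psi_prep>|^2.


For states separated by angle theta on Bloch sphere:
F = cos^2(theta/2)
theta = 27*pi/40 = 2.1206
theta/2 = 1.0603
cos(theta/2) = 0.4886
F = 0.2388

0.2388


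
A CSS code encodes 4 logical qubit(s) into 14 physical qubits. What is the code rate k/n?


Code rate R = k/n
= 4/14
= 0.2857

0.2857


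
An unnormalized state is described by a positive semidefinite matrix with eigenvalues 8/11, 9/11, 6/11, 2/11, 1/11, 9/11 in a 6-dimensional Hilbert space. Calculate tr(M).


tr(M) = sum of eigenvalues
= 8/11 + 9/11 + 6/11 + 2/11 + 1/11 + 9/11
= 35/11
= 3.1818

3.1818


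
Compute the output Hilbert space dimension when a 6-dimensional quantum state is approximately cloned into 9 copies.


Output space = H^(tensor 9) where dim(H) = 6
dim = 6^9
= 36 (after 2 factors)
= 216 (after 3 factors)
= 1296 (after 4 factors)
= 7776 (after 5 factors)
= 46656 (after 6 factors)
= 279936 (after 7 factors)
= 1679616 (after 8 factors)
= 10077696 (after 9 factors)
= 10077696

10077696


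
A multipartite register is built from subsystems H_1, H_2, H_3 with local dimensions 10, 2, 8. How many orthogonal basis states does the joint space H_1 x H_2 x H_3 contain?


dim(H_1 x H_2 x H_3) = 10 * 2 * 8
= 20 * 8
= 160

160


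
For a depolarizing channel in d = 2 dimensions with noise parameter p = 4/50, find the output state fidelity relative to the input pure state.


F = (1-p) + p/d
= (1 - 0.0800) + 0.0800/2
= 0.9200 + 0.0400
= 0.9600

0.9600


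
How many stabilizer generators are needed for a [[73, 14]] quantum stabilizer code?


For an [[n,k]] stabilizer code:
Number of stabilizer generators = n - k
= 73 - 14
= 59

59


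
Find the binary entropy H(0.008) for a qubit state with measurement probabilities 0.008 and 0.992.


S = -p*log2(p) - (1-p)*log2(1-p)
p = 0.0080, 1-p = 0.9920
= -0.0080 * log2(0.0080) - 0.9920 * log2(0.9920)
= -(-0.0557) - (-0.0115)
= 0.0672

0.0672


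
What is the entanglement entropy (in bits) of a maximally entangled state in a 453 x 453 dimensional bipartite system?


For a maximally entangled state in d x d:
S = log2(d) = log2(453)
= 8.8234

8.8234


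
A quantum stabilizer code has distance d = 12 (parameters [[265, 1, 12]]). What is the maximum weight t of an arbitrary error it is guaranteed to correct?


Code parameters: [[265, 1, 12]], distance d = 12.
Number of correctable errors = floor((d-1)/2)
= floor((12 - 1)/2)
= floor(11/2)
= 5

5


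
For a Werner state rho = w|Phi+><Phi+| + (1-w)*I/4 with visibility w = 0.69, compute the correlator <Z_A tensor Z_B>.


|Phi+> = (|00> + |11>)/sqrt(2)
For the pure Bell state, <Z_A Z_B> = +1 (Bell-state Pauli correlator).
The maximally-mixed part I/4 has tr(I/4 * P tensor P) = 0 for any traceless Pauli P.
So <Z_A Z_B>_rho = w * (+1) + (1 - w) * 0
= 0.69 * (+1)
= 0.6900

0.6900


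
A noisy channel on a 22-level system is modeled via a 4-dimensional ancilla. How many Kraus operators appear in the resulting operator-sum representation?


Tracing out the environment in an orthonormal basis {|i>_E} gives Kraus operators K_i = <i|_E U |0>_E.
Number of Kraus operators = dim(H_env) = d_env
= 4

4


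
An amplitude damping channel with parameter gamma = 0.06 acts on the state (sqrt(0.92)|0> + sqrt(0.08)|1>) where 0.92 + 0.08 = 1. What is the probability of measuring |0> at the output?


For amplitude damping with parameter gamma on state sqrt(a)|0> + sqrt(b)|1>:
alpha^2 = 0.92, beta^2 = 0.08
P(|0>) = alpha^2 + gamma * beta^2
= 0.92 + 0.06 * 0.08
= 0.92 + 0.0048
= 0.9248

0.9248


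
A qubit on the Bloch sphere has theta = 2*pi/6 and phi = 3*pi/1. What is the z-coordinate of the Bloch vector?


theta = 1.0472, phi = 9.4248
r_z = cos(theta) = 0.5000

0.5000


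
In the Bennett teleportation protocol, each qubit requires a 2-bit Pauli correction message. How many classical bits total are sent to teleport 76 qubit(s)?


Quantum teleportation requires 2 classical bits per qubit teleported.
76 qubit(s) -> 2 * 76 = 152 classical bits

152


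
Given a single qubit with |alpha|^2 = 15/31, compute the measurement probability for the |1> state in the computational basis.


|alpha|^2 = 15/31 = 0.4839
|beta|^2 = 1 - 15/31 = 16/31 = 0.5161
P(|1>) = |beta|^2 = 0.5161

0.5161


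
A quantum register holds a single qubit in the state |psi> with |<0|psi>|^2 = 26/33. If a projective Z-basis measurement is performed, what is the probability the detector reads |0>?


|alpha|^2 = 26/33 = 0.7879
|beta|^2 = 1 - 26/33 = 7/33 = 0.2121
P(|0>) = |alpha|^2 = 0.7879

0.7879


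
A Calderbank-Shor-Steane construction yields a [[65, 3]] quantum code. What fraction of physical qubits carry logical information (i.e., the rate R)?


Code rate R = k/n
= 3/65
= 0.0462

0.0462


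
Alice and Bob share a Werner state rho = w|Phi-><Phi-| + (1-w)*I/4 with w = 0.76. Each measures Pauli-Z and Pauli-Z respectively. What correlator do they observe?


|Phi-> = (|00> - |11>)/sqrt(2)
For the pure Bell state, <Z_A Z_B> = +1 (Bell-state Pauli correlator).
The maximally-mixed part I/4 has tr(I/4 * P tensor P) = 0 for any traceless Pauli P.
So <Z_A Z_B>_rho = w * (+1) + (1 - w) * 0
= 0.76 * (+1)
= 0.7600

0.7600


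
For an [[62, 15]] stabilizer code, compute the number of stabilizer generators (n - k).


For an [[n,k]] stabilizer code:
Number of stabilizer generators = n - k
= 62 - 15
= 47

47


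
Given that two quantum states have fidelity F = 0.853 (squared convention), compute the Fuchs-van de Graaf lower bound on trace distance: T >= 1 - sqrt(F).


Fuchs-van de Graaf (squared-fidelity convention): 1 - sqrt(F) <= T <= sqrt(1 - F).
Lower bound: T >= 1 - sqrt(F)
sqrt(F) = sqrt(0.853) = 0.9236
T >= 1 - 0.9236
T >= 0.0764

0.0764


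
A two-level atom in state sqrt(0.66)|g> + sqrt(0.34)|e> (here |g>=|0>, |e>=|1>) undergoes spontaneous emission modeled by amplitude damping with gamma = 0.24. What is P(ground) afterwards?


For amplitude damping with parameter gamma on state sqrt(a)|0> + sqrt(b)|1>:
alpha^2 = 0.66, beta^2 = 0.34
P(|0>) = alpha^2 + gamma * beta^2
= 0.66 + 0.24 * 0.34
= 0.66 + 0.0816
= 0.7416

0.7416


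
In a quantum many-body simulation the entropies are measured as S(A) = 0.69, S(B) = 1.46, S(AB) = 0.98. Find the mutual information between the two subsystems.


I(A:B) = S(A) + S(B) - S(AB)
= 0.69 + 1.46 - 0.98
= 1.1700

1.1700


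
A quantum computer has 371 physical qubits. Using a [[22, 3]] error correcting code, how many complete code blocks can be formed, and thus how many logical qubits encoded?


Each code block uses 22 physical qubits for 3 logical qubit(s).
Number of complete blocks = floor(371 / 22) = 16
Logical qubits = 16 * 3
= 48

48


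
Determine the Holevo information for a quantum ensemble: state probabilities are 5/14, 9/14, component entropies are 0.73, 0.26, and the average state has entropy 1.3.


chi = S(rho) - sum_i p_i * S(rho_i)
Weighted entropy = 5/14 * 0.73 + 9/14 * 0.26
= 0.4279
chi = 1.3 - 0.4279
= 0.8721

0.8721


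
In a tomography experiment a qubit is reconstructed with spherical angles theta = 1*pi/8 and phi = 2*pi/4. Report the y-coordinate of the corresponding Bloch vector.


theta = 0.3927, phi = 1.5708
r_y = sin(theta)*sin(phi) = 0.3827 * 1.0000
r_y = 0.3827

0.3827


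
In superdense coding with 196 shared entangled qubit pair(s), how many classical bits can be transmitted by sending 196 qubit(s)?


Superdense coding allows 2 classical bits per shared entangled pair.
196 pair(s) -> 2 * 196 = 392 classical bits

392


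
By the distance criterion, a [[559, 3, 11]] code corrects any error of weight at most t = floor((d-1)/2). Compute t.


Code parameters: [[559, 3, 11]], distance d = 11.
Number of correctable errors = floor((d-1)/2)
= floor((11 - 1)/2)
= floor(10/2)
= 5

5


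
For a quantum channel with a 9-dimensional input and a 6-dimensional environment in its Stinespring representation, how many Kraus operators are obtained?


Tracing out the environment in an orthonormal basis {|i>_E} gives Kraus operators K_i = <i|_E U |0>_E.
Number of Kraus operators = dim(H_env) = d_env
= 6

6


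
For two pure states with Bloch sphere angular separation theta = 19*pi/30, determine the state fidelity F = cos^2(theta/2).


For states separated by angle theta on Bloch sphere:
F = cos^2(theta/2)
theta = 19*pi/30 = 1.9897
theta/2 = 0.9948
cos(theta/2) = 0.5446
F = 0.2966

0.2966


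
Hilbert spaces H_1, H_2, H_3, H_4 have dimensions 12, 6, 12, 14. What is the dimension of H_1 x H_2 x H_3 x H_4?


dim(H_1 x H_2 x H_3 x H_4) = 12 * 6 * 12 * 14
= 72 * 12 * 14
= 864 * 14
= 12096

12096


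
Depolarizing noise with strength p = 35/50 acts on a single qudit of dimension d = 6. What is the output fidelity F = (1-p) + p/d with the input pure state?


F = (1-p) + p/d
= (1 - 0.7000) + 0.7000/6
= 0.3000 + 0.1167
= 0.4167

0.4167


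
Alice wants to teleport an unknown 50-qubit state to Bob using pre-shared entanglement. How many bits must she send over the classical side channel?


Quantum teleportation requires 2 classical bits per qubit teleported.
50 qubit(s) -> 2 * 50 = 100 classical bits

100


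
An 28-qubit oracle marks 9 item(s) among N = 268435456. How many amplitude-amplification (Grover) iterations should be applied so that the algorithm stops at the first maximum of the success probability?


After j Grover iterations the success probability is P(j) = sin^2((2j+1)*theta), where sin(theta) = sqrt(k/N).
N = 2^28 = 268435456, k = 9
sin(theta) = sqrt(k/N) = 0.0001831054688
theta = arcsin(sqrt(k/N)) = 0.0001831054698 rad
P(j) reaches its first maximum when (2j+1)*theta is as close as possible to pi/2, i.e. j = round(pi/(4*theta) - 1/2).
pi/(4*theta) - 1/2 = 4288.8211
(For comparison, the common estimate pi/4 * sqrt(N/k) = 4289.3212; the exact maximiser is used here.)
Optimal iterations = 4289

4289


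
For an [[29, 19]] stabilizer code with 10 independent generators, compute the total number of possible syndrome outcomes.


Each stabilizer generator gives a binary (+1 or -1) measurement outcome.
With 10 independent generators:
Total syndromes = 2^10
= 1024

1024


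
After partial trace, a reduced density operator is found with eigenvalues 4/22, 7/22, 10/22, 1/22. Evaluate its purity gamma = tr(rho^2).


tr(rho^2) = sum of eigenvalues squared
= (4/22)^2 + (7/22)^2 + (10/22)^2 + (1/22)^2
= (16 + 49 + 100 + 1) / 484
= 166/484
= 0.3430

0.3430


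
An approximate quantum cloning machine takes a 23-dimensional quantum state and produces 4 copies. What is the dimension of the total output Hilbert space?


Output space = H^(tensor 4) where dim(H) = 23
dim = 23^4
= 529 (after 2 factors)
= 12167 (after 3 factors)
= 279841 (after 4 factors)
= 279841

279841


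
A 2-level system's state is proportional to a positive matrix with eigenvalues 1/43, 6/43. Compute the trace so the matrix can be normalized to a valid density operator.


tr(M) = sum of eigenvalues
= 1/43 + 6/43
= 7/43
= 0.1628

0.1628


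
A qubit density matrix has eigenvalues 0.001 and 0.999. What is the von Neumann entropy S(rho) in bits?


S = -p*log2(p) - (1-p)*log2(1-p)
p = 0.0010, 1-p = 0.9990
= -0.0010 * log2(0.0010) - 0.9990 * log2(0.9990)
= -(-0.0100) - (-0.0014)
= 0.0114

0.0114


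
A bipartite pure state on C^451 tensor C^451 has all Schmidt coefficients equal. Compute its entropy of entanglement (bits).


For a maximally entangled state in d x d:
S = log2(d) = log2(451)
= 8.8170

8.8170


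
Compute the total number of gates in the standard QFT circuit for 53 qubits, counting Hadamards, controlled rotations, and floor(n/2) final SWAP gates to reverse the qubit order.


Hadamard gates: 53
Controlled rotations: n*(n-1)/2 = 53*52/2 = 1378
SWAP gates: floor(n/2) = floor(53/2) = 26
Total = 53 + 1378 + 26
= 1457

1457


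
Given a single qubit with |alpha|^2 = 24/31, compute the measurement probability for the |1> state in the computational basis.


|alpha|^2 = 24/31 = 0.7742
|beta|^2 = 1 - 24/31 = 7/31 = 0.2258
P(|1>) = |beta|^2 = 0.2258

0.2258


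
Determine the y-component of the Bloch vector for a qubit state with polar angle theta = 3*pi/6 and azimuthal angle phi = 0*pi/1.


theta = 1.5708, phi = 0.0000
r_y = sin(theta)*sin(phi) = 1.0000 * 0.0000
r_y = 0.0000

0.0000


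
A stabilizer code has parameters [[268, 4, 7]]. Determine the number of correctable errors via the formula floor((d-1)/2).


Code parameters: [[268, 4, 7]], distance d = 7.
Number of correctable errors = floor((d-1)/2)
= floor((7 - 1)/2)
= floor(6/2)
= 3

3


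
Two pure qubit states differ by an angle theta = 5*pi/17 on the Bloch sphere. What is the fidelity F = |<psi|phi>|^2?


For states separated by angle theta on Bloch sphere:
F = cos^2(theta/2)
theta = 5*pi/17 = 0.9240
theta/2 = 0.4620
cos(theta/2) = 0.8952
F = 0.8013

0.8013


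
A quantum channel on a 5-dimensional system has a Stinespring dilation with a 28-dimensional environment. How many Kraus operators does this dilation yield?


Tracing out the environment in an orthonormal basis {|i>_E} gives Kraus operators K_i = <i|_E U |0>_E.
Number of Kraus operators = dim(H_env) = d_env
= 28

28


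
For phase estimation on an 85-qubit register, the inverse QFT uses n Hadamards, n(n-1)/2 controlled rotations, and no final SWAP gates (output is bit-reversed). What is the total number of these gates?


Hadamard gates: 85
Controlled rotations: n*(n-1)/2 = 85*84/2 = 3570
SWAP gates: 0 (omitted)
Total = 85 + 3570
= 3655

3655


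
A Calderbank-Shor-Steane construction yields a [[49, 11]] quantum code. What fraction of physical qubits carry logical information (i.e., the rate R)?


Code rate R = k/n
= 11/49
= 0.2245

0.2245


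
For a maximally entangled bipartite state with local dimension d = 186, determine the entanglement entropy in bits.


For a maximally entangled state in d x d:
S = log2(d) = log2(186)
= 7.5392

7.5392


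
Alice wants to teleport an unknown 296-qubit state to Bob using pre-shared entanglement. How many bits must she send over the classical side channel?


Quantum teleportation requires 2 classical bits per qubit teleported.
296 qubit(s) -> 2 * 296 = 592 classical bits

592


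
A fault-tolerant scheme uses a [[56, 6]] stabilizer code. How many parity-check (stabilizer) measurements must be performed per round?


For an [[n,k]] stabilizer code:
Number of stabilizer generators = n - k
= 56 - 6
= 50

50


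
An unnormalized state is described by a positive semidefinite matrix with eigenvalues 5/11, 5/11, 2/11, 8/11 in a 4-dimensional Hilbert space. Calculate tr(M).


tr(M) = sum of eigenvalues
= 5/11 + 5/11 + 2/11 + 8/11
= 20/11
= 1.8182

1.8182


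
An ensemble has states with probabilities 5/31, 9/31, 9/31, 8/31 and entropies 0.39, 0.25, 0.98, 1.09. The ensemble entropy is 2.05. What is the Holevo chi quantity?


chi = S(rho) - sum_i p_i * S(rho_i)
Weighted entropy = 5/31 * 0.39 + 9/31 * 0.25 + 9/31 * 0.98 + 8/31 * 1.09
= 0.7013
chi = 2.05 - 0.7013
= 1.3487

1.3487


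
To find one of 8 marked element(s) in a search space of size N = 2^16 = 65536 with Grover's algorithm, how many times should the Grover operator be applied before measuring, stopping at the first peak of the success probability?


After j Grover iterations the success probability is P(j) = sin^2((2j+1)*theta), where sin(theta) = sqrt(k/N).
N = 2^16 = 65536, k = 8
sin(theta) = sqrt(k/N) = 0.01104854346
theta = arcsin(sqrt(k/N)) = 0.01104876825 rad
P(j) reaches its first maximum when (2j+1)*theta is as close as possible to pi/2, i.e. j = round(pi/(4*theta) - 1/2).
pi/(4*theta) - 1/2 = 70.5847
(For comparison, the common estimate pi/4 * sqrt(N/k) = 71.0861; the exact maximiser is used here.)
Optimal iterations = 71

71


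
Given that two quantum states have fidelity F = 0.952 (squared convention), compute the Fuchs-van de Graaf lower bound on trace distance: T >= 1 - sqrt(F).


Fuchs-van de Graaf (squared-fidelity convention): 1 - sqrt(F) <= T <= sqrt(1 - F).
Lower bound: T >= 1 - sqrt(F)
sqrt(F) = sqrt(0.952) = 0.9757
T >= 1 - 0.9757
T >= 0.0243

0.0243


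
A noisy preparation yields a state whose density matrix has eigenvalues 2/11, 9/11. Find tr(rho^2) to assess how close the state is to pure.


tr(rho^2) = sum of eigenvalues squared
= (2/11)^2 + (9/11)^2
= (4 + 81) / 121
= 85/121
= 0.7025

0.7025


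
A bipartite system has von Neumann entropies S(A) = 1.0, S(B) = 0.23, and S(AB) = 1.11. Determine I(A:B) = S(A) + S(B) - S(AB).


I(A:B) = S(A) + S(B) - S(AB)
= 1.0 + 0.23 - 1.11
= 0.1200

0.1200


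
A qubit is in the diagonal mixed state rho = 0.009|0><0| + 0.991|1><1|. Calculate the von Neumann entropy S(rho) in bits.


S = -p*log2(p) - (1-p)*log2(1-p)
p = 0.0090, 1-p = 0.9910
= -0.0090 * log2(0.0090) - 0.9910 * log2(0.9910)
= -(-0.0612) - (-0.0129)
= 0.0741

0.0741


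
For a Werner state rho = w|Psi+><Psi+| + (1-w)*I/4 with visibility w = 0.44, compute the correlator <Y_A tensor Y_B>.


|Psi+> = (|01> + |10>)/sqrt(2)
For the pure Bell state, <Y_A Y_B> = +1 (Bell-state Pauli correlator).
The maximally-mixed part I/4 has tr(I/4 * P tensor P) = 0 for any traceless Pauli P.
So <Y_A Y_B>_rho = w * (+1) + (1 - w) * 0
= 0.44 * (+1)
= 0.4400

0.4400


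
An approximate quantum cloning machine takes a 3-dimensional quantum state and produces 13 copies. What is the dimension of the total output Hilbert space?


Output space = H^(tensor 13) where dim(H) = 3
dim = 3^13
= 9 (after 2 factors)
= 27 (after 3 factors)
= 81 (after 4 factors)
= 243 (after 5 factors)
= 729 (after 6 factors)
= 2187 (after 7 factors)
= 6561 (after 8 factors)
= 19683 (after 9 factors)
= 59049 (after 10 factors)
= 177147 (after 11 factors)
= 531441 (after 12 factors)
= 1594323 (after 13 factors)
= 1594323

1594323


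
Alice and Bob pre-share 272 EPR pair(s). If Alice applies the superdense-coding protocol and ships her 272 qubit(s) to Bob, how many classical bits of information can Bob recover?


Superdense coding allows 2 classical bits per shared entangled pair.
272 pair(s) -> 2 * 272 = 544 classical bits

544


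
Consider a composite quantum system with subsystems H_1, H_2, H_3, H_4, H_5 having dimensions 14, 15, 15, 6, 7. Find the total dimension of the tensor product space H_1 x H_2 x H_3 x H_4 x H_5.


dim(H_1 x H_2 x H_3 x H_4 x H_5) = 14 * 15 * 15 * 6 * 7
= 210 * 15 * 6 * 7
= 3150 * 6 * 7
= 18900 * 7
= 132300

132300


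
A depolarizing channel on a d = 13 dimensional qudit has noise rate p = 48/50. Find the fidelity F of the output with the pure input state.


F = (1-p) + p/d
= (1 - 0.9600) + 0.9600/13
= 0.0400 + 0.0738
= 0.1138

0.1138


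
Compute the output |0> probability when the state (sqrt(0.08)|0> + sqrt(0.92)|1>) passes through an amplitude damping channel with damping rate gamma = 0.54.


For amplitude damping with parameter gamma on state sqrt(a)|0> + sqrt(b)|1>:
alpha^2 = 0.08, beta^2 = 0.92
P(|0>) = alpha^2 + gamma * beta^2
= 0.08 + 0.54 * 0.92
= 0.08 + 0.4968
= 0.5768

0.5768


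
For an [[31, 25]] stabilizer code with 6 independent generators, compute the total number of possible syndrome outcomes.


Each stabilizer generator gives a binary (+1 or -1) measurement outcome.
With 6 independent generators:
Total syndromes = 2^6
= 64

64


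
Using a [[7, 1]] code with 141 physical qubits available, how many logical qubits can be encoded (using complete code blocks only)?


Each code block uses 7 physical qubits for 1 logical qubit(s).
Number of complete blocks = floor(141 / 7) = 20
Logical qubits = 20 * 1
= 20

20


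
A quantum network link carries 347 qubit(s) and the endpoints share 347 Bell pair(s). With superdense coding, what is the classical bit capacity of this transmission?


Superdense coding allows 2 classical bits per shared entangled pair.
347 pair(s) -> 2 * 347 = 694 classical bits

694


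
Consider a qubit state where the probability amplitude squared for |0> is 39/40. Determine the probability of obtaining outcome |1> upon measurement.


|alpha|^2 = 39/40 = 0.9750
|beta|^2 = 1 - 39/40 = 1/40 = 0.0250
P(|1>) = |beta|^2 = 0.0250

0.0250


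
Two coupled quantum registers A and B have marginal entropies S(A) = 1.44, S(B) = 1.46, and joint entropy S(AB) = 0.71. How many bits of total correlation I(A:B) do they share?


I(A:B) = S(A) + S(B) - S(AB)
= 1.44 + 1.46 - 0.71
= 2.1900

2.1900


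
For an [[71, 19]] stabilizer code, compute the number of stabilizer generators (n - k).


For an [[n,k]] stabilizer code:
Number of stabilizer generators = n - k
= 71 - 19
= 52

52


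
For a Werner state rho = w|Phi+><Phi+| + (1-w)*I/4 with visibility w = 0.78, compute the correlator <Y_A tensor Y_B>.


|Phi+> = (|00> + |11>)/sqrt(2)
For the pure Bell state, <Y_A Y_B> = -1 (Bell-state Pauli correlator).
The maximally-mixed part I/4 has tr(I/4 * P tensor P) = 0 for any traceless Pauli P.
So <Y_A Y_B>_rho = w * (-1) + (1 - w) * 0
= 0.78 * (-1)
= -0.7800

-0.7800


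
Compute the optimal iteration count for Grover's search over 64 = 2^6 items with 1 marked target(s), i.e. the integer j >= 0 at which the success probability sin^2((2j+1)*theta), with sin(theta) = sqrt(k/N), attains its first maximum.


After j Grover iterations the success probability is P(j) = sin^2((2j+1)*theta), where sin(theta) = sqrt(k/N).
N = 2^6 = 64, k = 1
sin(theta) = sqrt(k/N) = 0.125
theta = arcsin(sqrt(k/N)) = 0.1253278312 rad
P(j) reaches its first maximum when (2j+1)*theta is as close as possible to pi/2, i.e. j = round(pi/(4*theta) - 1/2).
pi/(4*theta) - 1/2 = 5.7667
(For comparison, the common estimate pi/4 * sqrt(N/k) = 6.2832; the exact maximiser is used here.)
Optimal iterations = 6

6


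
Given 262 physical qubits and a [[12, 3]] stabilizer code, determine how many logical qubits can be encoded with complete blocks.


Each code block uses 12 physical qubits for 3 logical qubit(s).
Number of complete blocks = floor(262 / 12) = 21
Logical qubits = 21 * 3
= 63

63


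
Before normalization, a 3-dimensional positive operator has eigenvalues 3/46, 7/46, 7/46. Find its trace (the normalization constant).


tr(M) = sum of eigenvalues
= 3/46 + 7/46 + 7/46
= 17/46
= 0.3696

0.3696


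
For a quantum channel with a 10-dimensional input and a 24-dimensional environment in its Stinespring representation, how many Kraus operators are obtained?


Tracing out the environment in an orthonormal basis {|i>_E} gives Kraus operators K_i = <i|_E U |0>_E.
Number of Kraus operators = dim(H_env) = d_env
= 24

24


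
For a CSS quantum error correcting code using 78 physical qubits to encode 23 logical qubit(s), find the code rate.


Code rate R = k/n
= 23/78
= 0.2949

0.2949


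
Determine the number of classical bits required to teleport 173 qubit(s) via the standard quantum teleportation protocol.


Quantum teleportation requires 2 classical bits per qubit teleported.
173 qubit(s) -> 2 * 173 = 346 classical bits

346


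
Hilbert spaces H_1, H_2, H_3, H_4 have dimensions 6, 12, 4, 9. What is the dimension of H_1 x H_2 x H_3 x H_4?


dim(H_1 x H_2 x H_3 x H_4) = 6 * 12 * 4 * 9
= 72 * 4 * 9
= 288 * 9
= 2592

2592


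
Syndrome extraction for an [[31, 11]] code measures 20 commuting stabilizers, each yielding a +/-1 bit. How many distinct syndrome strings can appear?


Each stabilizer generator gives a binary (+1 or -1) measurement outcome.
With 20 independent generators:
Total syndromes = 2^20
= 1048576

1048576


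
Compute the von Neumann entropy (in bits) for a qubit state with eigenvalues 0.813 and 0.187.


S = -p*log2(p) - (1-p)*log2(1-p)
p = 0.8130, 1-p = 0.1870
= -0.8130 * log2(0.8130) - 0.1870 * log2(0.1870)
= -(-0.2428) - (-0.4523)
= 0.6952

0.6952


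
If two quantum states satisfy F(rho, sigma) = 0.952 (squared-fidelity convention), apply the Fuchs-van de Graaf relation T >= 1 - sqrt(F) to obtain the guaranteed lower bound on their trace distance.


Fuchs-van de Graaf (squared-fidelity convention): 1 - sqrt(F) <= T <= sqrt(1 - F).
Lower bound: T >= 1 - sqrt(F)
sqrt(F) = sqrt(0.952) = 0.9757
T >= 1 - 0.9757
T >= 0.0243

0.0243


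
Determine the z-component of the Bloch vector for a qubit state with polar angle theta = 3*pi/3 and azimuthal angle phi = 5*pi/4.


theta = 3.1416, phi = 3.9270
r_z = cos(theta) = -1.0000

-1.0000


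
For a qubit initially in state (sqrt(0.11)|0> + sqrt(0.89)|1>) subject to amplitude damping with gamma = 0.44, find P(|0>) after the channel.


For amplitude damping with parameter gamma on state sqrt(a)|0> + sqrt(b)|1>:
alpha^2 = 0.11, beta^2 = 0.89
P(|0>) = alpha^2 + gamma * beta^2
= 0.11 + 0.44 * 0.89
= 0.11 + 0.3916
= 0.5016

0.5016


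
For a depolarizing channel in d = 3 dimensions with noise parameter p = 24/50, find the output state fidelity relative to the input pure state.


F = (1-p) + p/d
= (1 - 0.4800) + 0.4800/3
= 0.5200 + 0.1600
= 0.6800

0.6800


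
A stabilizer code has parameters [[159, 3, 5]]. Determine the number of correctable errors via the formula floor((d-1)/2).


Code parameters: [[159, 3, 5]], distance d = 5.
Number of correctable errors = floor((d-1)/2)
= floor((5 - 1)/2)
= floor(4/2)
= 2

2


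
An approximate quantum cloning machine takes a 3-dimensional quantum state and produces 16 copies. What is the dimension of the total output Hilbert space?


Output space = H^(tensor 16) where dim(H) = 3
dim = 3^16
= 9 (after 2 factors)
= 27 (after 3 factors)
= 81 (after 4 factors)
= 243 (after 5 factors)
= 729 (after 6 factors)
= 2187 (after 7 factors)
= 6561 (after 8 factors)
= 19683 (after 9 factors)
= 59049 (after 10 factors)
= 177147 (after 11 factors)
= 531441 (after 12 factors)
= 1594323 (after 13 factors)
= 4782969 (after 14 factors)
= 14348907 (after 15 factors)
= 43046721 (after 16 factors)
= 43046721

43046721


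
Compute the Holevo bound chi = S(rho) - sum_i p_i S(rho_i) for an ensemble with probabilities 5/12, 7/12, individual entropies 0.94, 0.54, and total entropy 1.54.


chi = S(rho) - sum_i p_i * S(rho_i)
Weighted entropy = 5/12 * 0.94 + 7/12 * 0.54
= 0.7067
chi = 1.54 - 0.7067
= 0.8333

0.8333


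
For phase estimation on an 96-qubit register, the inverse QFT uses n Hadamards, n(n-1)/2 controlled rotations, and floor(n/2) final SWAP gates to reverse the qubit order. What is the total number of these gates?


Hadamard gates: 96
Controlled rotations: n*(n-1)/2 = 96*95/2 = 4560
SWAP gates: floor(n/2) = floor(96/2) = 48
Total = 96 + 4560 + 48
= 4704

4704


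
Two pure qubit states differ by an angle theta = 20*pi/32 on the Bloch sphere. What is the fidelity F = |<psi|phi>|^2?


For states separated by angle theta on Bloch sphere:
F = cos^2(theta/2)
theta = 20*pi/32 = 1.9635
theta/2 = 0.9817
cos(theta/2) = 0.5556
F = 0.3087

0.3087


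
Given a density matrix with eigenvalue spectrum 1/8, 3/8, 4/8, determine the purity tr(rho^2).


tr(rho^2) = sum of eigenvalues squared
= (1/8)^2 + (3/8)^2 + (4/8)^2
= (1 + 9 + 16) / 64
= 26/64
= 0.4062

0.4062


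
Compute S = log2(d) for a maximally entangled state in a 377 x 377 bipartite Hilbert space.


For a maximally entangled state in d x d:
S = log2(d) = log2(377)
= 8.5584

8.5584


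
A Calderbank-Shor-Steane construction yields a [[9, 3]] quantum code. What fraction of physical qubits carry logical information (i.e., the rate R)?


Code rate R = k/n
= 3/9
= 0.3333

0.3333


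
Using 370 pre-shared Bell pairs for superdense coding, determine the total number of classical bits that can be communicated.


Superdense coding allows 2 classical bits per shared entangled pair.
370 pair(s) -> 2 * 370 = 740 classical bits

740


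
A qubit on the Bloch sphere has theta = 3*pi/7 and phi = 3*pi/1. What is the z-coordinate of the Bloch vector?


theta = 1.3464, phi = 9.4248
r_z = cos(theta) = 0.2225

0.2225


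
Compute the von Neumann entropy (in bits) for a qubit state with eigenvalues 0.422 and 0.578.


S = -p*log2(p) - (1-p)*log2(1-p)
p = 0.4220, 1-p = 0.5780
= -0.4220 * log2(0.4220) - 0.5780 * log2(0.5780)
= -(-0.5253) - (-0.4571)
= 0.9824

0.9824


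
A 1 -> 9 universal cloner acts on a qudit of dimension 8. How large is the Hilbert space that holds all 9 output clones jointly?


Output space = H^(tensor 9) where dim(H) = 8
dim = 8^9
= 64 (after 2 factors)
= 512 (after 3 factors)
= 4096 (after 4 factors)
= 32768 (after 5 factors)
= 262144 (after 6 factors)
= 2097152 (after 7 factors)
= 16777216 (after 8 factors)
= 134217728 (after 9 factors)
= 134217728

134217728


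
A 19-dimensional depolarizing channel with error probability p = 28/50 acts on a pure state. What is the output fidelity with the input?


F = (1-p) + p/d
= (1 - 0.5600) + 0.5600/19
= 0.4400 + 0.0295
= 0.4695

0.4695


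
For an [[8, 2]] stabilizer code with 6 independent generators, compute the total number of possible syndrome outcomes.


Each stabilizer generator gives a binary (+1 or -1) measurement outcome.
With 6 independent generators:
Total syndromes = 2^6
= 64

64


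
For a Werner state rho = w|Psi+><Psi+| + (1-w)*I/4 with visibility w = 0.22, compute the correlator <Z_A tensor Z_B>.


|Psi+> = (|01> + |10>)/sqrt(2)
For the pure Bell state, <Z_A Z_B> = -1 (Bell-state Pauli correlator).
The maximally-mixed part I/4 has tr(I/4 * P tensor P) = 0 for any traceless Pauli P.
So <Z_A Z_B>_rho = w * (-1) + (1 - w) * 0
= 0.22 * (-1)
= -0.2200

-0.2200


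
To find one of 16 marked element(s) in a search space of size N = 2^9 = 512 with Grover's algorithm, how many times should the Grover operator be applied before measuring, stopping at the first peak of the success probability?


After j Grover iterations the success probability is P(j) = sin^2((2j+1)*theta), where sin(theta) = sqrt(k/N).
N = 2^9 = 512, k = 16
sin(theta) = sqrt(k/N) = 0.1767766953
theta = arcsin(sqrt(k/N)) = 0.1777106008 rad
P(j) reaches its first maximum when (2j+1)*theta is as close as possible to pi/2, i.e. j = round(pi/(4*theta) - 1/2).
pi/(4*theta) - 1/2 = 3.9195
(For comparison, the common estimate pi/4 * sqrt(N/k) = 4.4429; the exact maximiser is used here.)
Optimal iterations = 4

4


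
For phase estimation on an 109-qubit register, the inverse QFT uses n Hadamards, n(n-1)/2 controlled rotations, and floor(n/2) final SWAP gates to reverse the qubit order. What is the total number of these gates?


Hadamard gates: 109
Controlled rotations: n*(n-1)/2 = 109*108/2 = 5886
SWAP gates: floor(n/2) = floor(109/2) = 54
Total = 109 + 5886 + 54
= 6049

6049


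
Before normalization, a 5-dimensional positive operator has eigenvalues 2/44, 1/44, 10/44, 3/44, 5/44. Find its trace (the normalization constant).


tr(M) = sum of eigenvalues
= 2/44 + 1/44 + 10/44 + 3/44 + 5/44
= 21/44
= 0.4773

0.4773


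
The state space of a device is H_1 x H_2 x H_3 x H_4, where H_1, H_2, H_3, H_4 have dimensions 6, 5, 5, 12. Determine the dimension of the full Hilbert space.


dim(H_1 x H_2 x H_3 x H_4) = 6 * 5 * 5 * 12
= 30 * 5 * 12
= 150 * 12
= 1800

1800


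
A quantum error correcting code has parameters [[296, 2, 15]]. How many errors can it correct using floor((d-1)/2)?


Code parameters: [[296, 2, 15]], distance d = 15.
Number of correctable errors = floor((d-1)/2)
= floor((15 - 1)/2)
= floor(14/2)
= 7

7


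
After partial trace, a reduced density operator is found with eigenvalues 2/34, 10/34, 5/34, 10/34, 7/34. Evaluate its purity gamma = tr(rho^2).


tr(rho^2) = sum of eigenvalues squared
= (2/34)^2 + (10/34)^2 + (5/34)^2 + (10/34)^2 + (7/34)^2
= (4 + 100 + 25 + 100 + 49) / 1156
= 278/1156
= 0.2405

0.2405


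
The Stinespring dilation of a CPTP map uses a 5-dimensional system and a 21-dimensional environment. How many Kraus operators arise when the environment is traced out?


Tracing out the environment in an orthonormal basis {|i>_E} gives Kraus operators K_i = <i|_E U |0>_E.
Number of Kraus operators = dim(H_env) = d_env
= 21

21


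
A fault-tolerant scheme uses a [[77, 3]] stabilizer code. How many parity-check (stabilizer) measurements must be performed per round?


For an [[n,k]] stabilizer code:
Number of stabilizer generators = n - k
= 77 - 3
= 74

74


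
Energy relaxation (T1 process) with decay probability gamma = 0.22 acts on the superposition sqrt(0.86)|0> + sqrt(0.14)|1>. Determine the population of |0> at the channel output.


For amplitude damping with parameter gamma on state sqrt(a)|0> + sqrt(b)|1>:
alpha^2 = 0.86, beta^2 = 0.14
P(|0>) = alpha^2 + gamma * beta^2
= 0.86 + 0.22 * 0.14
= 0.86 + 0.0308
= 0.8908

0.8908


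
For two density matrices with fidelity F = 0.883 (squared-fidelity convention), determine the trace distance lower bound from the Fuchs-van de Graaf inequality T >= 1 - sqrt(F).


Fuchs-van de Graaf (squared-fidelity convention): 1 - sqrt(F) <= T <= sqrt(1 - F).
Lower bound: T >= 1 - sqrt(F)
sqrt(F) = sqrt(0.883) = 0.9397
T >= 1 - 0.9397
T >= 0.0603

0.0603


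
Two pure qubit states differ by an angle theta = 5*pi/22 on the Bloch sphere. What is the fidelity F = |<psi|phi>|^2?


For states separated by angle theta on Bloch sphere:
F = cos^2(theta/2)
theta = 5*pi/22 = 0.7140
theta/2 = 0.3570
cos(theta/2) = 0.9369
F = 0.8779

0.8779


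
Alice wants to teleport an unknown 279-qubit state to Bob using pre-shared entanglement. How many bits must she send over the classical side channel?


Quantum teleportation requires 2 classical bits per qubit teleported.
279 qubit(s) -> 2 * 279 = 558 classical bits

558


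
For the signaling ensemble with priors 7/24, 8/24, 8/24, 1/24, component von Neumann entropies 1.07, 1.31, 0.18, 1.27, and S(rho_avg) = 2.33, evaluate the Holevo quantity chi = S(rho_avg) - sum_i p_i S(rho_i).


chi = S(rho) - sum_i p_i * S(rho_i)
Weighted entropy = 7/24 * 1.07 + 8/24 * 1.31 + 8/24 * 0.18 + 1/24 * 1.27
= 0.8617
chi = 2.33 - 0.8617
= 1.4683

1.4683


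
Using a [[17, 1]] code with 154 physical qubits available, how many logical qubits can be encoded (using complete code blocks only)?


Each code block uses 17 physical qubits for 1 logical qubit(s).
Number of complete blocks = floor(154 / 17) = 9
Logical qubits = 9 * 1
= 9

9


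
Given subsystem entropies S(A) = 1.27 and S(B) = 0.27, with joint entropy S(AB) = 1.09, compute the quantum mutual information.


I(A:B) = S(A) + S(B) - S(AB)
= 1.27 + 0.27 - 1.09
= 0.4500

0.4500


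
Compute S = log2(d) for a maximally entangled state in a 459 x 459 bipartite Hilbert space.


For a maximally entangled state in d x d:
S = log2(d) = log2(459)
= 8.8424

8.8424


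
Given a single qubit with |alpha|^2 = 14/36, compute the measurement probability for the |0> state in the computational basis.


|alpha|^2 = 14/36 = 0.3889
|beta|^2 = 1 - 14/36 = 22/36 = 0.6111
P(|0>) = |alpha|^2 = 0.3889

0.3889


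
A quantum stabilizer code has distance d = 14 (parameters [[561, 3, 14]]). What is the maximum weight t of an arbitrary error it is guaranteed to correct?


Code parameters: [[561, 3, 14]], distance d = 14.
Number of correctable errors = floor((d-1)/2)
= floor((14 - 1)/2)
= floor(13/2)
= 6

6


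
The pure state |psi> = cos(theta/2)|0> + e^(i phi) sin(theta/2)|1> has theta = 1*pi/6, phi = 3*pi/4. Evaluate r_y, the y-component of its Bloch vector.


theta = 0.5236, phi = 2.3562
r_y = sin(theta)*sin(phi) = 0.5000 * 0.7071
r_y = 0.3536

0.3536
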